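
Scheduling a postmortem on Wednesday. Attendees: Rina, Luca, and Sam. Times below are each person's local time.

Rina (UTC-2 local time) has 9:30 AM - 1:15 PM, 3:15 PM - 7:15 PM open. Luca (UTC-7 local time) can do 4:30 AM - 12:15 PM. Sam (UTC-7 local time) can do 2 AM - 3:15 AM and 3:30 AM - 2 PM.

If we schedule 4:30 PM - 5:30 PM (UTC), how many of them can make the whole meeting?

Rina in UTC: 11:30-15:15, 17:15-21:15 (add 2h to convert from UTC-2).
Luca in UTC: 11:30-19:15 (add 7h to convert from UTC-7).
Sam in UTC: 09:00-10:15, 10:30-21:00 (add 7h to convert from UTC-7).
Luca and Sam can make the full 16:30-17:30 slot — that's 2.

2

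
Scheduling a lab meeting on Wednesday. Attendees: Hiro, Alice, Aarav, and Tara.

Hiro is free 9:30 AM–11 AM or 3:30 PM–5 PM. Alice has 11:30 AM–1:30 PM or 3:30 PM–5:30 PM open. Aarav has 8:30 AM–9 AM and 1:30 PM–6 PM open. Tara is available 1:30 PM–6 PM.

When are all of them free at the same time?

Hiro ∩ Alice: 15:30-17:00.
Hiro ∩ Alice ∩ Aarav: 15:30-17:00.
Hiro ∩ Alice ∩ Aarav ∩ Tara: 15:30-17:00.
So the common availability across everyone is 15:30-17:00.

15:30-17:00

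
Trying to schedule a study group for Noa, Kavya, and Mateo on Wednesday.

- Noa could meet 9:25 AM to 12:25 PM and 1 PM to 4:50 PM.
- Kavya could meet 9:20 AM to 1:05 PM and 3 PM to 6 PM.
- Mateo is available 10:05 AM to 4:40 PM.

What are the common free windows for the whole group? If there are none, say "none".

Noa ∩ Kavya: 09:25-12:25, 13:00-13:05, 15:00-16:50.
Noa ∩ Kavya ∩ Mateo: 10:05-12:25, 13:00-13:05, 15:00-16:40.

10:05-12:25, 13:00-13:05, 15:00-16:40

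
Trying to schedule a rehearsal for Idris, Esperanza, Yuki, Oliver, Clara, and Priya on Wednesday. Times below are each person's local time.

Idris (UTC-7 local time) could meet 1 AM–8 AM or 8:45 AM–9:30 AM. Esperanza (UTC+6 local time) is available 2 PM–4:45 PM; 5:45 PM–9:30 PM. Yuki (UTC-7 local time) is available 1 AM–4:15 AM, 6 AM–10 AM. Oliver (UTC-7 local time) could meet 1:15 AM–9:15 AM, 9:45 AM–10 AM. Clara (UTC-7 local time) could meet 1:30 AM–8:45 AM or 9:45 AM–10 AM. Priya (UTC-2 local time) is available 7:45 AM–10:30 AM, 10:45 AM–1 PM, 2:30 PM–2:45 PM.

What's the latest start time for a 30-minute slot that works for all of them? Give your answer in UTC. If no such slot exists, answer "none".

14:30

Idris in UTC: 08:00-15:00, 15:45-16:30 (add 7h to convert from UTC-7).
Esperanza in UTC: 08:00-10:45, 11:45-15:30 (subtract 6h to convert from UTC+6).
Yuki in UTC: 08:00-11:15, 13:00-17:00 (add 7h to convert from UTC-7).
Oliver in UTC: 08:15-16:15, 16:45-17:00 (add 7h to convert from UTC-7).
Clara in UTC: 08:30-15:45, 16:45-17:00 (add 7h to convert from UTC-7).
Priya in UTC: 09:45-12:30, 12:45-15:00, 16:30-16:45 (add 2h to convert from UTC-2).
Idris ∩ Esperanza: 08:00-10:45, 11:45-15:00.
Idris ∩ Esperanza ∩ Yuki: 08:00-10:45, 13:00-15:00.
Idris ∩ Esperanza ∩ Yuki ∩ Oliver: 08:15-10:45, 13:00-15:00.
Idris ∩ Esperanza ∩ Yuki ∩ Oliver ∩ Clara: 08:30-10:45, 13:00-15:00.
Idris ∩ Esperanza ∩ Yuki ∩ Oliver ∩ Clara ∩ Priya: 09:45-10:45, 13:00-15:00.
The last common window of at least 30 minutes is 13:00-15:00; a 30-minute meeting can start as late as 14:30 and still end by 15:00.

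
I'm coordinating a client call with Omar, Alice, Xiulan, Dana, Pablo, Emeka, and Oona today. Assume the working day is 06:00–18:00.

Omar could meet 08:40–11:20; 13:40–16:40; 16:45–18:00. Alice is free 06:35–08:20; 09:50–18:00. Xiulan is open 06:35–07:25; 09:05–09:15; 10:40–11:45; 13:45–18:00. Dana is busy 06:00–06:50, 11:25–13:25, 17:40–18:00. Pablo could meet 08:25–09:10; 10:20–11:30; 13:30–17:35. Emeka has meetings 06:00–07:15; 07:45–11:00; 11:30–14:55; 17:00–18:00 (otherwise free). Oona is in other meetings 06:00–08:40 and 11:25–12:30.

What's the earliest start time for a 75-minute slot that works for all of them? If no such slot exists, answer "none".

14:55

Omar free: 08:40-11:20, 13:40-16:40, 16:45-18:00.
Alice free: 06:35-08:20, 09:50-18:00.
Xiulan free: 06:35-07:25, 09:05-09:15, 10:40-11:45, 13:45-18:00.
Dana free: 06:50-11:25, 13:25-17:40 (invert busy blocks within the working day).
Pablo free: 08:25-09:10, 10:20-11:30, 13:30-17:35.
Emeka free: 07:15-07:45, 11:00-11:30, 14:55-17:00 (invert busy blocks within the working day).
Oona free: 08:40-11:25, 12:30-18:00 (invert busy blocks within the working day).
Omar ∩ Alice: 09:50-11:20, 13:40-16:40, 16:45-18:00.
Omar ∩ Alice ∩ Xiulan: 10:40-11:20, 13:45-16:40, 16:45-18:00.
Omar ∩ Alice ∩ Xiulan ∩ Dana: 10:40-11:20, 13:45-16:40, 16:45-17:40.
Omar ∩ Alice ∩ Xiulan ∩ Dana ∩ Pablo: 10:40-11:20, 13:45-16:40, 16:45-17:35.
Omar ∩ Alice ∩ Xiulan ∩ Dana ∩ Pablo ∩ Emeka: 11:00-11:20, 14:55-16:40, 16:45-17:00.
Omar ∩ Alice ∩ Xiulan ∩ Dana ∩ Pablo ∩ Emeka ∩ Oona: 11:00-11:20, 14:55-16:40, 16:45-17:00.
The first common window of at least 75 minutes is 14:55-16:40, so the earliest start is 14:55.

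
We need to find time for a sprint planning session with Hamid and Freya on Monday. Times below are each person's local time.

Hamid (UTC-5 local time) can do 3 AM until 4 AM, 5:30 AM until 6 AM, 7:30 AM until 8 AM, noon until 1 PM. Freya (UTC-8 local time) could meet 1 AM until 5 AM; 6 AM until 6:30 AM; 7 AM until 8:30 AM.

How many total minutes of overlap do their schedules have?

60

Hamid in UTC: 08:00-09:00, 10:30-11:00, 12:30-13:00, 17:00-18:00 (add 5h to convert from UTC-5).
Freya in UTC: 09:00-13:00, 14:00-14:30, 15:00-16:30 (add 8h to convert from UTC-8).
Hamid ∩ Freya: 10:30-11:00, 12:30-13:00.
Summing the common windows: 30 + 30 = 60 minutes.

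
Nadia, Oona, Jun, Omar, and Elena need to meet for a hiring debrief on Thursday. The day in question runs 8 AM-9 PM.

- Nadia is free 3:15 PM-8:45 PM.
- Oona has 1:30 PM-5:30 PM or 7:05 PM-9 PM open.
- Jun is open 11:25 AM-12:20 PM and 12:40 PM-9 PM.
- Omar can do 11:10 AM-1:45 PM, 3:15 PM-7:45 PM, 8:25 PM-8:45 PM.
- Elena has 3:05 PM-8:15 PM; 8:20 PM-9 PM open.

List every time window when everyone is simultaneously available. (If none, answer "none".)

15:15-17:30, 19:05-19:45, 20:25-20:45

Nadia ∩ Oona: 15:15-17:30, 19:05-20:45.
Nadia ∩ Oona ∩ Jun: 15:15-17:30, 19:05-20:45.
Nadia ∩ Oona ∩ Jun ∩ Omar: 15:15-17:30, 19:05-19:45, 20:25-20:45.
Nadia ∩ Oona ∩ Jun ∩ Omar ∩ Elena: 15:15-17:30, 19:05-19:45, 20:25-20:45.
So the common availability across everyone is 15:15-17:30, 19:05-19:45, 20:25-20:45.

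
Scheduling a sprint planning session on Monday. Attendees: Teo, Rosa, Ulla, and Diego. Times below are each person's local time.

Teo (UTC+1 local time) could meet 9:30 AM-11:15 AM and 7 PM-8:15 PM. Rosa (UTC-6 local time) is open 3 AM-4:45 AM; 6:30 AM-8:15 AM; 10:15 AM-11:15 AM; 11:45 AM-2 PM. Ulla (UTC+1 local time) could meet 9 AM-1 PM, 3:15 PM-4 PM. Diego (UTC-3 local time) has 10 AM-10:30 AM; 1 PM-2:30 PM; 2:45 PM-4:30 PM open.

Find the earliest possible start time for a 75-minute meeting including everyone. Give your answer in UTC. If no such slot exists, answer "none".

none

Teo in UTC: 08:30-10:15, 18:00-19:15 (subtract 1h to convert from UTC+1).
Rosa in UTC: 09:00-10:45, 12:30-14:15, 16:15-17:15, 17:45-20:00 (add 6h to convert from UTC-6).
Ulla in UTC: 08:00-12:00, 14:15-15:00 (subtract 1h to convert from UTC+1).
Diego in UTC: 13:00-13:30, 16:00-17:30, 17:45-19:30 (add 3h to convert from UTC-3).
Teo ∩ Rosa: 09:00-10:15, 18:00-19:15.
Teo ∩ Rosa ∩ Ulla: 09:00-10:15.
Teo ∩ Rosa ∩ Ulla ∩ Diego: ∅.
There is no time when everyone is free.
No common window is at least 75 minutes long.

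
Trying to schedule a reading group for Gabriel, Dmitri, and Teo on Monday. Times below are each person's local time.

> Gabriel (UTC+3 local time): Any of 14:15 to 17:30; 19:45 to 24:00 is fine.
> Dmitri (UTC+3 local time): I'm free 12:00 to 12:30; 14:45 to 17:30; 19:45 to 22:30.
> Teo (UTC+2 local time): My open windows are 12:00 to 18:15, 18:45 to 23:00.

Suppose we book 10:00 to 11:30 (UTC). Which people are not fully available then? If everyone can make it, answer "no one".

Dmitri, Gabriel

Gabriel in UTC: 11:15-14:30, 16:45-21:00 (subtract 3h to convert from UTC+3).
Dmitri in UTC: 09:00-09:30, 11:45-14:30, 16:45-19:30 (subtract 3h to convert from UTC+3).
Teo in UTC: 10:00-16:15, 16:45-21:00 (subtract 2h to convert from UTC+2).
Gabriel: not fully free for 10:00-11:30. Dmitri: not fully free for 10:00-11:30. Teo: free for 10:00-11:30.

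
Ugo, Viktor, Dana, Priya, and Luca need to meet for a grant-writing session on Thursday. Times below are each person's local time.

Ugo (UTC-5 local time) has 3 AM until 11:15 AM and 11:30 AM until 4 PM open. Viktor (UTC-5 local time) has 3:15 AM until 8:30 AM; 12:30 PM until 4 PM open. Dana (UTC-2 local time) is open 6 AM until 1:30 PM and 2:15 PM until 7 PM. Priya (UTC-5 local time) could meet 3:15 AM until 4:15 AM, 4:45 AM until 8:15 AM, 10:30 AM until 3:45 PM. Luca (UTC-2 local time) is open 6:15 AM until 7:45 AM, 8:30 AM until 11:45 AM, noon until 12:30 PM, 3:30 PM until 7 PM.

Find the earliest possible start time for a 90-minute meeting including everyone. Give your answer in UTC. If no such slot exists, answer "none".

Ugo in UTC: 08:00-16:15, 16:30-21:00 (add 5h to convert from UTC-5).
Viktor in UTC: 08:15-13:30, 17:30-21:00 (add 5h to convert from UTC-5).
Dana in UTC: 08:00-15:30, 16:15-21:00 (add 2h to convert from UTC-2).
Priya in UTC: 08:15-09:15, 09:45-13:15, 15:30-20:45 (add 5h to convert from UTC-5).
Luca in UTC: 08:15-09:45, 10:30-13:45, 14:00-14:30, 17:30-21:00 (add 2h to convert from UTC-2).
Ugo ∩ Viktor: 08:15-13:30, 17:30-21:00.
Ugo ∩ Viktor ∩ Dana: 08:15-13:30, 17:30-21:00.
Ugo ∩ Viktor ∩ Dana ∩ Priya: 08:15-09:15, 09:45-13:15, 17:30-20:45.
Ugo ∩ Viktor ∩ Dana ∩ Priya ∩ Luca: 08:15-09:15, 10:30-13:15, 17:30-20:45.
The first common window of at least 90 minutes is 10:30-13:15, so the earliest start is 10:30.

10:30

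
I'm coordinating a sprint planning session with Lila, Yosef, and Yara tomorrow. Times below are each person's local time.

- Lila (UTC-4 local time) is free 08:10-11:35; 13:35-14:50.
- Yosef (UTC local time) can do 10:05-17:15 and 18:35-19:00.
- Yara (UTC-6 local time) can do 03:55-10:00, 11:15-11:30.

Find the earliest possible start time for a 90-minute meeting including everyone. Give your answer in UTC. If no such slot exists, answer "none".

Lila in UTC: 12:10-15:35, 17:35-18:50 (add 4h to convert from UTC-4).
Yosef in UTC: 10:05-17:15, 18:35-19:00.
Yara in UTC: 09:55-16:00, 17:15-17:30 (add 6h to convert from UTC-6).
Lila ∩ Yosef: 12:10-15:35, 18:35-18:50.
Lila ∩ Yosef ∩ Yara: 12:10-15:35.
The first common window of at least 90 minutes is 12:10-15:35, so the earliest start is 12:10.

12:10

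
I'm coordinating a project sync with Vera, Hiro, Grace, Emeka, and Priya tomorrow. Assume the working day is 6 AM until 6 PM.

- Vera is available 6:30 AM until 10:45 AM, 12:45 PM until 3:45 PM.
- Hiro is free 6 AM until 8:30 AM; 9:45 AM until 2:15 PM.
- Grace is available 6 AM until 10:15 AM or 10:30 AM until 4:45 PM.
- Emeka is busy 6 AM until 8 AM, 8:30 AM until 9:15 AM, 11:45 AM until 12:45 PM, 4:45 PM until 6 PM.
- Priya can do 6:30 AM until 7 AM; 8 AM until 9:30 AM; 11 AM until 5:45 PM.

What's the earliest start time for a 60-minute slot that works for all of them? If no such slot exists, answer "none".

12:45

Vera free: 06:30-10:45, 12:45-15:45.
Hiro free: 06:00-08:30, 09:45-14:15.
Grace free: 06:00-10:15, 10:30-16:45.
Emeka free: 08:00-08:30, 09:15-11:45, 12:45-16:45 (invert busy blocks within the working day).
Priya free: 06:30-07:00, 08:00-09:30, 11:00-17:45.
Vera ∩ Hiro: 06:30-08:30, 09:45-10:45, 12:45-14:15.
Vera ∩ Hiro ∩ Grace: 06:30-08:30, 09:45-10:15, 10:30-10:45, 12:45-14:15.
Vera ∩ Hiro ∩ Grace ∩ Emeka: 08:00-08:30, 09:45-10:15, 10:30-10:45, 12:45-14:15.
Vera ∩ Hiro ∩ Grace ∩ Emeka ∩ Priya: 08:00-08:30, 12:45-14:15.
The first common window of at least 60 minutes is 12:45-14:15, so the earliest start is 12:45.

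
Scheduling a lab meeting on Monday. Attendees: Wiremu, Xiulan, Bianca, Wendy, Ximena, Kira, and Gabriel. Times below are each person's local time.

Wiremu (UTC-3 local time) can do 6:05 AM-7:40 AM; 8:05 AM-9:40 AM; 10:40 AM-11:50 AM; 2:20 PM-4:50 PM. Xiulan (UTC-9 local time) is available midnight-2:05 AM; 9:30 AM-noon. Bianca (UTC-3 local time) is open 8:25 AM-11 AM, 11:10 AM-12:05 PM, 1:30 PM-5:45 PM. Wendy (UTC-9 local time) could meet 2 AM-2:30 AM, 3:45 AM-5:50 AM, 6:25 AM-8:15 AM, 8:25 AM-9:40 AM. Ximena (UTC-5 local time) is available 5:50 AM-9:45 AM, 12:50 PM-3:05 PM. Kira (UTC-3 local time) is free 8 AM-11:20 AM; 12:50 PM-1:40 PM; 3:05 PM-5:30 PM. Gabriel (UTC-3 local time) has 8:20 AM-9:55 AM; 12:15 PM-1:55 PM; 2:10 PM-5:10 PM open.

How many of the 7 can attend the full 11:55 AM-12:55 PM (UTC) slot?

4

Wiremu in UTC: 09:05-10:40, 11:05-12:40, 13:40-14:50, 17:20-19:50 (add 3h to convert from UTC-3).
Xiulan in UTC: 09:00-11:05, 18:30-21:00 (add 9h to convert from UTC-9).
Bianca in UTC: 11:25-14:00, 14:10-15:05, 16:30-20:45 (add 3h to convert from UTC-3).
Wendy in UTC: 11:00-11:30, 12:45-14:50, 15:25-17:15, 17:25-18:40 (add 9h to convert from UTC-9).
Ximena in UTC: 10:50-14:45, 17:50-20:05 (add 5h to convert from UTC-5).
Kira in UTC: 11:00-14:20, 15:50-16:40, 18:05-20:30 (add 3h to convert from UTC-3).
Gabriel in UTC: 11:20-12:55, 15:15-16:55, 17:10-20:10 (add 3h to convert from UTC-3).
Bianca, Ximena, Kira, and Gabriel can make the full 11:55-12:55 slot — that's 4.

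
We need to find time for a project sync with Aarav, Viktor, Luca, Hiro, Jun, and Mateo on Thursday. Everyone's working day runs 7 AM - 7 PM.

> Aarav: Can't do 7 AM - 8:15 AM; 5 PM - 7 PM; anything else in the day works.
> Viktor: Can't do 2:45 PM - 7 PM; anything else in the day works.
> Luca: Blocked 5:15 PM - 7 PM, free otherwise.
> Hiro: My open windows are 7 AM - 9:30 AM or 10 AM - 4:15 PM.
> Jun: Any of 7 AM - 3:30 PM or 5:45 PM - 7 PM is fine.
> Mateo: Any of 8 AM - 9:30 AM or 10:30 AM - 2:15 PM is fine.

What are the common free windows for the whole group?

08:15-09:30, 10:30-14:15

Aarav free: 08:15-17:00 (invert busy blocks within the working day).
Viktor free: 07:00-14:45 (invert busy blocks within the working day).
Luca free: 07:00-17:15 (invert busy blocks within the working day).
Hiro free: 07:00-09:30, 10:00-16:15.
Jun free: 07:00-15:30, 17:45-19:00.
Mateo free: 08:00-09:30, 10:30-14:15.
Aarav ∩ Viktor: 08:15-14:45.
Aarav ∩ Viktor ∩ Luca: 08:15-14:45.
Aarav ∩ Viktor ∩ Luca ∩ Hiro: 08:15-09:30, 10:00-14:45.
Aarav ∩ Viktor ∩ Luca ∩ Hiro ∩ Jun: 08:15-09:30, 10:00-14:45.
Aarav ∩ Viktor ∩ Luca ∩ Hiro ∩ Jun ∩ Mateo: 08:15-09:30, 10:30-14:15.
So the common availability across everyone is 08:15-09:30, 10:30-14:15.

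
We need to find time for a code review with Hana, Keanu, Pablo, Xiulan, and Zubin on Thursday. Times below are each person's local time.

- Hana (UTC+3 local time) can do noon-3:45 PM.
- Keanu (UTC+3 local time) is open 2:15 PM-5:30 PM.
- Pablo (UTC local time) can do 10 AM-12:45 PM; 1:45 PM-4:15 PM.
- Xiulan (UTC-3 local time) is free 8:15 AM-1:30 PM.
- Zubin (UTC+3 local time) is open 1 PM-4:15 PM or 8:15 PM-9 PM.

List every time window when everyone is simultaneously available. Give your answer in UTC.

11:15-12:45

Hana in UTC: 09:00-12:45 (subtract 3h to convert from UTC+3).
Keanu in UTC: 11:15-14:30 (subtract 3h to convert from UTC+3).
Pablo in UTC: 10:00-12:45, 13:45-16:15.
Xiulan in UTC: 11:15-16:30 (add 3h to convert from UTC-3).
Zubin in UTC: 10:00-13:15, 17:15-18:00 (subtract 3h to convert from UTC+3).
Hana ∩ Keanu: 11:15-12:45.
Hana ∩ Keanu ∩ Pablo: 11:15-12:45.
Hana ∩ Keanu ∩ Pablo ∩ Xiulan: 11:15-12:45.
Hana ∩ Keanu ∩ Pablo ∩ Xiulan ∩ Zubin: 11:15-12:45.
Those are the intersection windows.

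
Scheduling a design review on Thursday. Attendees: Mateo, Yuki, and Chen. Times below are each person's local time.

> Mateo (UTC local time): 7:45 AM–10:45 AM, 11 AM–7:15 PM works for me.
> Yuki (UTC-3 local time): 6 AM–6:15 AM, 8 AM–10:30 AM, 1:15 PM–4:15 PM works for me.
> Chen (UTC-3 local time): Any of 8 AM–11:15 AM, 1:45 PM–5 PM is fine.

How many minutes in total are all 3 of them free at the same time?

300

Mateo in UTC: 07:45-10:45, 11:00-19:15.
Yuki in UTC: 09:00-09:15, 11:00-13:30, 16:15-19:15 (add 3h to convert from UTC-3).
Chen in UTC: 11:00-14:15, 16:45-20:00 (add 3h to convert from UTC-3).
Mateo ∩ Yuki: 09:00-09:15, 11:00-13:30, 16:15-19:15.
Mateo ∩ Yuki ∩ Chen: 11:00-13:30, 16:45-19:15.
Those are the intersection windows.
Summing the common windows: 150 + 150 = 300 minutes.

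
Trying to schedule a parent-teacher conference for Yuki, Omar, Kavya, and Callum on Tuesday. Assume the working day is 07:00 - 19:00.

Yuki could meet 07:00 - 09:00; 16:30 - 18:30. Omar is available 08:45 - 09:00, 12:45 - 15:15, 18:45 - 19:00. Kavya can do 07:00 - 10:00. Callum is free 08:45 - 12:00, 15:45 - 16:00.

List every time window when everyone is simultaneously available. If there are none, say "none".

08:45-09:00

Yuki ∩ Omar: 08:45-09:00.
Yuki ∩ Omar ∩ Kavya: 08:45-09:00.
Yuki ∩ Omar ∩ Kavya ∩ Callum: 08:45-09:00.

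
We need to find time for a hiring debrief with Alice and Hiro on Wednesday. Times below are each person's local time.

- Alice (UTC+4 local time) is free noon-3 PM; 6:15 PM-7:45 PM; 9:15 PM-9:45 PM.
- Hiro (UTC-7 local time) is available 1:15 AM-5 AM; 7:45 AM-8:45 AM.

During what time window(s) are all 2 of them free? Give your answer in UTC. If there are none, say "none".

08:15-11:00, 14:45-15:45

Alice in UTC: 08:00-11:00, 14:15-15:45, 17:15-17:45 (subtract 4h to convert from UTC+4).
Hiro in UTC: 08:15-12:00, 14:45-15:45 (add 7h to convert from UTC-7).
Alice ∩ Hiro: 08:15-11:00, 14:45-15:45.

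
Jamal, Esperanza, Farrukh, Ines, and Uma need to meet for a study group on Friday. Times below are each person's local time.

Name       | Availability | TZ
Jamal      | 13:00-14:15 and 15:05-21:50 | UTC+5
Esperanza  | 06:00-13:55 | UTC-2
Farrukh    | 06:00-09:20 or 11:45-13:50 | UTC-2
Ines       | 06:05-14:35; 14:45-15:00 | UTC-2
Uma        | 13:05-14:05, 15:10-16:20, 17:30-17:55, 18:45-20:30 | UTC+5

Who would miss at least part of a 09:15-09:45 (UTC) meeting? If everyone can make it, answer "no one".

Jamal in UTC: 08:00-09:15, 10:05-16:50 (subtract 5h to convert from UTC+5).
Esperanza in UTC: 08:00-15:55 (add 2h to convert from UTC-2).
Farrukh in UTC: 08:00-11:20, 13:45-15:50 (add 2h to convert from UTC-2).
Ines in UTC: 08:05-16:35, 16:45-17:00 (add 2h to convert from UTC-2).
Uma in UTC: 08:05-09:05, 10:10-11:20, 12:30-12:55, 13:45-15:30 (subtract 5h to convert from UTC+5).
Jamal: not fully free for 09:15-09:45. Esperanza: free for 09:15-09:45. Farrukh: free for 09:15-09:45. Ines: free for 09:15-09:45. Uma: not fully free for 09:15-09:45.

Jamal, Uma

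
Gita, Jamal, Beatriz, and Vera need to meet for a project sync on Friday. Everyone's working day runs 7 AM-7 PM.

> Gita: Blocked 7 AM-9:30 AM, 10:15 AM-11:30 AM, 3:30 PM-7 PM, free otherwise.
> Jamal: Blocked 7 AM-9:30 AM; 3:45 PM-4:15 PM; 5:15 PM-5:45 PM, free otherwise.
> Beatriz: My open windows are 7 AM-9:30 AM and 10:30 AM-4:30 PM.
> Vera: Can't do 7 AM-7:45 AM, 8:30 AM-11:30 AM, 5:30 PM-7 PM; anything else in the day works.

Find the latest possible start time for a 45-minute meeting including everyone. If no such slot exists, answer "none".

14:45

Gita free: 09:30-10:15, 11:30-15:30 (invert busy blocks within the working day).
Jamal free: 09:30-15:45, 16:15-17:15, 17:45-19:00 (invert busy blocks within the working day).
Beatriz free: 07:00-09:30, 10:30-16:30.
Vera free: 07:45-08:30, 11:30-17:30 (invert busy blocks within the working day).
Gita ∩ Jamal: 09:30-10:15, 11:30-15:30.
Gita ∩ Jamal ∩ Beatriz: 11:30-15:30.
Gita ∩ Jamal ∩ Beatriz ∩ Vera: 11:30-15:30.
The last common window of at least 45 minutes is 11:30-15:30; a 45-minute meeting can start as late as 14:45 and still end by 15:30.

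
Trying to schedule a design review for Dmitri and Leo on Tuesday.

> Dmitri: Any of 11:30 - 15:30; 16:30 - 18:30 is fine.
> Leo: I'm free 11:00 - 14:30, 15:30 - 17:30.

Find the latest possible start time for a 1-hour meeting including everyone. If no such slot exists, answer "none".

Dmitri ∩ Leo: 11:30-14:30, 16:30-17:30.
The last common window of at least 60 minutes is 16:30-17:30; a 60-minute meeting can start as late as 16:30 and still end by 17:30.

16:30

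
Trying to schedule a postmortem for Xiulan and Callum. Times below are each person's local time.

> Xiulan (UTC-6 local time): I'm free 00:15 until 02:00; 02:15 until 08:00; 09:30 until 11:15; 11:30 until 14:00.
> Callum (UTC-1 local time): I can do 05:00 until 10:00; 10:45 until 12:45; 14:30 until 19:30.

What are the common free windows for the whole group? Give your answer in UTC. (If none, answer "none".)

Xiulan in UTC: 06:15-08:00, 08:15-14:00, 15:30-17:15, 17:30-20:00 (add 6h to convert from UTC-6).
Callum in UTC: 06:00-11:00, 11:45-13:45, 15:30-20:30 (add 1h to convert from UTC-1).
Xiulan ∩ Callum: 06:15-08:00, 08:15-11:00, 11:45-13:45, 15:30-17:15, 17:30-20:00.

06:15-08:00, 08:15-11:00, 11:45-13:45, 15:30-17:15, 17:30-20:00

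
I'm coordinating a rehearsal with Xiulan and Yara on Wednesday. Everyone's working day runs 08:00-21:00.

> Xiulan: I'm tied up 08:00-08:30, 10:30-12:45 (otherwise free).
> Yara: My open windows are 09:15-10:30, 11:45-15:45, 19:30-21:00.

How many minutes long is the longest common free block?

Xiulan free: 08:30-10:30, 12:45-21:00 (invert busy blocks within the working day).
Yara free: 09:15-10:30, 11:45-15:45, 19:30-21:00.
Xiulan ∩ Yara: 09:15-10:30, 12:45-15:45, 19:30-21:00.
The longest is 12:45-15:45 at 180 minutes.

180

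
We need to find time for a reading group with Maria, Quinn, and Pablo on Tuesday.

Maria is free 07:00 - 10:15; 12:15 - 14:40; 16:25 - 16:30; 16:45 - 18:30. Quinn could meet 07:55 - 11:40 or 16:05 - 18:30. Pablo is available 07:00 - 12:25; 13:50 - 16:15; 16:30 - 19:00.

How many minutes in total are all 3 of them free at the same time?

Maria ∩ Quinn: 07:55-10:15, 16:25-16:30, 16:45-18:30.
Maria ∩ Quinn ∩ Pablo: 07:55-10:15, 16:45-18:30.
So the common availability across everyone is 07:55-10:15, 16:45-18:30.
Summing the common windows: 140 + 105 = 245 minutes.

245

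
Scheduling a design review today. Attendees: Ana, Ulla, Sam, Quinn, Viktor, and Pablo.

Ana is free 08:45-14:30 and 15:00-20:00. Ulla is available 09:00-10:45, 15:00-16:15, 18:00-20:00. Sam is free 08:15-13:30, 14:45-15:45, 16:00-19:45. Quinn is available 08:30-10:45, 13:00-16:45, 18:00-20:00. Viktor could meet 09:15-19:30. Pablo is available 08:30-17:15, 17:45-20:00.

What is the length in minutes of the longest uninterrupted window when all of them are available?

90

Ana ∩ Ulla: 09:00-10:45, 15:00-16:15, 18:00-20:00.
Ana ∩ Ulla ∩ Sam: 09:00-10:45, 15:00-15:45, 16:00-16:15, 18:00-19:45.
Ana ∩ Ulla ∩ Sam ∩ Quinn: 09:00-10:45, 15:00-15:45, 16:00-16:15, 18:00-19:45.
Ana ∩ Ulla ∩ Sam ∩ Quinn ∩ Viktor: 09:15-10:45, 15:00-15:45, 16:00-16:15, 18:00-19:30.
Ana ∩ Ulla ∩ Sam ∩ Quinn ∩ Viktor ∩ Pablo: 09:15-10:45, 15:00-15:45, 16:00-16:15, 18:00-19:30.
The longest is 09:15-10:45 at 90 minutes.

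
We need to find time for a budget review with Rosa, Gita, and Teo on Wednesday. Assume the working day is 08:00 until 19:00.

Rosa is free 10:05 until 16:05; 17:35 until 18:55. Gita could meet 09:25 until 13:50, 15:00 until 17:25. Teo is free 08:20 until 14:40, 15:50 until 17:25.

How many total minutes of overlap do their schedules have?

Rosa ∩ Gita: 10:05-13:50, 15:00-16:05.
Rosa ∩ Gita ∩ Teo: 10:05-13:50, 15:50-16:05.
Summing the common windows: 225 + 15 = 240 minutes.

240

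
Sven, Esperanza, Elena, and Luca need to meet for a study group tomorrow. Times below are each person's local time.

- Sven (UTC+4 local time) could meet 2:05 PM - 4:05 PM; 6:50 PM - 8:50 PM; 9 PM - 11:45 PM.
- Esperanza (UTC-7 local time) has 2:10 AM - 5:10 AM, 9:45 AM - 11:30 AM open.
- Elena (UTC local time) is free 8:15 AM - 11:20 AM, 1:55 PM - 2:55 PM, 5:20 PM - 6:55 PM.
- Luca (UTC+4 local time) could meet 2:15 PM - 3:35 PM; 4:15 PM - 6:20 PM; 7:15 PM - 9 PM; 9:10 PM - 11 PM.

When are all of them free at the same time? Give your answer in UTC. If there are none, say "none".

10:15-11:20, 17:20-18:30

Sven in UTC: 10:05-12:05, 14:50-16:50, 17:00-19:45 (subtract 4h to convert from UTC+4).
Esperanza in UTC: 09:10-12:10, 16:45-18:30 (add 7h to convert from UTC-7).
Elena in UTC: 08:15-11:20, 13:55-14:55, 17:20-18:55.
Luca in UTC: 10:15-11:35, 12:15-14:20, 15:15-17:00, 17:10-19:00 (subtract 4h to convert from UTC+4).
Sven ∩ Esperanza: 10:05-12:05, 16:45-16:50, 17:00-18:30.
Sven ∩ Esperanza ∩ Elena: 10:05-11:20, 17:20-18:30.
Sven ∩ Esperanza ∩ Elena ∩ Luca: 10:15-11:20, 17:20-18:30.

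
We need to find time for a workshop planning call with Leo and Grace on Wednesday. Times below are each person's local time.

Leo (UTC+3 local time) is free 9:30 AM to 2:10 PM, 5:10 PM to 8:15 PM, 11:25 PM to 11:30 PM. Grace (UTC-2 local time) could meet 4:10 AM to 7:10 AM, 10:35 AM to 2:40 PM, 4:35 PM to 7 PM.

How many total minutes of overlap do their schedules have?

Leo in UTC: 06:30-11:10, 14:10-17:15, 20:25-20:30 (subtract 3h to convert from UTC+3).
Grace in UTC: 06:10-09:10, 12:35-16:40, 18:35-21:00 (add 2h to convert from UTC-2).
Leo ∩ Grace: 06:30-09:10, 14:10-16:40, 20:25-20:30.
Summing the common windows: 160 + 150 + 5 = 315 minutes.

315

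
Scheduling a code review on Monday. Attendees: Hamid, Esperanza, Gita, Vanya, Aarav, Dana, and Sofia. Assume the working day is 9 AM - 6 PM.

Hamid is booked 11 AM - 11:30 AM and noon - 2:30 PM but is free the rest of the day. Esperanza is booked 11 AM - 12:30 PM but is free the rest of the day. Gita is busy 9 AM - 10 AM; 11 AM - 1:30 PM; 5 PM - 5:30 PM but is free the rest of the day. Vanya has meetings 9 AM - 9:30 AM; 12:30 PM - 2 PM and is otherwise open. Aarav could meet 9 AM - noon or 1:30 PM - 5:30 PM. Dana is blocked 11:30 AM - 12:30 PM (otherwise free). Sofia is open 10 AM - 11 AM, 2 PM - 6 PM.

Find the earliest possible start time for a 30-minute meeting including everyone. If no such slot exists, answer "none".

Hamid free: 09:00-11:00, 11:30-12:00, 14:30-18:00 (invert busy blocks within the working day).
Esperanza free: 09:00-11:00, 12:30-18:00 (invert busy blocks within the working day).
Gita free: 10:00-11:00, 13:30-17:00, 17:30-18:00 (invert busy blocks within the working day).
Vanya free: 09:30-12:30, 14:00-18:00 (invert busy blocks within the working day).
Aarav free: 09:00-12:00, 13:30-17:30.
Dana free: 09:00-11:30, 12:30-18:00 (invert busy blocks within the working day).
Sofia free: 10:00-11:00, 14:00-18:00.
Hamid ∩ Esperanza: 09:00-11:00, 14:30-18:00.
Hamid ∩ Esperanza ∩ Gita: 10:00-11:00, 14:30-17:00, 17:30-18:00.
Hamid ∩ Esperanza ∩ Gita ∩ Vanya: 10:00-11:00, 14:30-17:00, 17:30-18:00.
Hamid ∩ Esperanza ∩ Gita ∩ Vanya ∩ Aarav: 10:00-11:00, 14:30-17:00.
Hamid ∩ Esperanza ∩ Gita ∩ Vanya ∩ Aarav ∩ Dana: 10:00-11:00, 14:30-17:00.
Hamid ∩ Esperanza ∩ Gita ∩ Vanya ∩ Aarav ∩ Dana ∩ Sofia: 10:00-11:00, 14:30-17:00.
The first common window of at least 30 minutes is 10:00-11:00, so the earliest start is 10:00.

10:00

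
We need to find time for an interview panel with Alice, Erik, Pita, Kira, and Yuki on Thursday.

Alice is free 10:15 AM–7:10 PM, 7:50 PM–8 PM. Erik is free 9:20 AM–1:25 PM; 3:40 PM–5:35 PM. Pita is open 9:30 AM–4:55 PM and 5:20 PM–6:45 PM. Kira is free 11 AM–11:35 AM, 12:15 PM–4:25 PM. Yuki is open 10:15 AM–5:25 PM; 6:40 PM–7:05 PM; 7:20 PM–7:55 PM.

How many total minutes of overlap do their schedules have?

Alice ∩ Erik: 10:15-13:25, 15:40-17:35.
Alice ∩ Erik ∩ Pita: 10:15-13:25, 15:40-16:55, 17:20-17:35.
Alice ∩ Erik ∩ Pita ∩ Kira: 11:00-11:35, 12:15-13:25, 15:40-16:25.
Alice ∩ Erik ∩ Pita ∩ Kira ∩ Yuki: 11:00-11:35, 12:15-13:25, 15:40-16:25.
So the common availability across everyone is 11:00-11:35, 12:15-13:25, 15:40-16:25.
Summing the common windows: 35 + 70 + 45 = 150 minutes.

150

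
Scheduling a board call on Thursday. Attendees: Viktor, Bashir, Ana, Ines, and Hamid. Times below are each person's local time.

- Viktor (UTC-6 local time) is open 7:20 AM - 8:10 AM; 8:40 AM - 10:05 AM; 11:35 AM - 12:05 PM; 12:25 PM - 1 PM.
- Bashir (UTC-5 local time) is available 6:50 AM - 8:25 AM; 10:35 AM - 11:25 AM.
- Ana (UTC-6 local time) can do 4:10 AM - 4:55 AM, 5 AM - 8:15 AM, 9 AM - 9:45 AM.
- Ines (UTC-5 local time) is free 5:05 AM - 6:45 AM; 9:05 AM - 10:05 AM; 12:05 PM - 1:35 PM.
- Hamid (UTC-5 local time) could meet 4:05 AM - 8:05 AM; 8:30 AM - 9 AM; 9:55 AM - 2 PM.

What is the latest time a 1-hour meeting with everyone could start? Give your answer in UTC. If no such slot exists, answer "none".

none

Viktor in UTC: 13:20-14:10, 14:40-16:05, 17:35-18:05, 18:25-19:00 (add 6h to convert from UTC-6).
Bashir in UTC: 11:50-13:25, 15:35-16:25 (add 5h to convert from UTC-5).
Ana in UTC: 10:10-10:55, 11:00-14:15, 15:00-15:45 (add 6h to convert from UTC-6).
Ines in UTC: 10:05-11:45, 14:05-15:05, 17:05-18:35 (add 5h to convert from UTC-5).
Hamid in UTC: 09:05-13:05, 13:30-14:00, 14:55-19:00 (add 5h to convert from UTC-5).
Viktor ∩ Bashir: 13:20-13:25, 15:35-16:05.
Viktor ∩ Bashir ∩ Ana: 13:20-13:25, 15:35-15:45.
Viktor ∩ Bashir ∩ Ana ∩ Ines: ∅.
Viktor ∩ Bashir ∩ Ana ∩ Ines ∩ Hamid: ∅.
There is no time when everyone is free.
No common window is at least 60 minutes long.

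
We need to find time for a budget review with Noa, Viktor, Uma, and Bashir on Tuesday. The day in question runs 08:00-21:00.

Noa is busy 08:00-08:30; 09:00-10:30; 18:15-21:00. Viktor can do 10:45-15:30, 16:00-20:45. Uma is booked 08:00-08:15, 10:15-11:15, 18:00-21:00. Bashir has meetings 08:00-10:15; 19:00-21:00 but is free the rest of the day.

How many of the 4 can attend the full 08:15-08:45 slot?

Noa free: 08:30-09:00, 10:30-18:15 (invert busy blocks within the working day).
Viktor free: 10:45-15:30, 16:00-20:45.
Uma free: 08:15-10:15, 11:15-18:00 (invert busy blocks within the working day).
Bashir free: 10:15-19:00 (invert busy blocks within the working day).
Uma can make the full 08:15-08:45 slot — that's 1.

1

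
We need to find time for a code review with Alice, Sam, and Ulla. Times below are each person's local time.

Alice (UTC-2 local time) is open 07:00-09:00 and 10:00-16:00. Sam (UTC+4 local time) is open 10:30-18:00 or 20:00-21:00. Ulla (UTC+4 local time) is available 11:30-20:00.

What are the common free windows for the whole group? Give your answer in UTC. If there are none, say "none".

Alice in UTC: 09:00-11:00, 12:00-18:00 (add 2h to convert from UTC-2).
Sam in UTC: 06:30-14:00, 16:00-17:00 (subtract 4h to convert from UTC+4).
Ulla in UTC: 07:30-16:00 (subtract 4h to convert from UTC+4).
Alice ∩ Sam: 09:00-11:00, 12:00-14:00, 16:00-17:00.
Alice ∩ Sam ∩ Ulla: 09:00-11:00, 12:00-14:00.

09:00-11:00, 12:00-14:00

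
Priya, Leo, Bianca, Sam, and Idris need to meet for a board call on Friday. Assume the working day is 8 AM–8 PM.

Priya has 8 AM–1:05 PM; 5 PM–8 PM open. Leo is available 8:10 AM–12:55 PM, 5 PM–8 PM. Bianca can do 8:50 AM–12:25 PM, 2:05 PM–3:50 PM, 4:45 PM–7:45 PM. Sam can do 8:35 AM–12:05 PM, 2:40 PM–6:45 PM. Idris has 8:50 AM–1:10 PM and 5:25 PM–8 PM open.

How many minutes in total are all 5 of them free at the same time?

275

Priya ∩ Leo: 08:10-12:55, 17:00-20:00.
Priya ∩ Leo ∩ Bianca: 08:50-12:25, 17:00-19:45.
Priya ∩ Leo ∩ Bianca ∩ Sam: 08:50-12:05, 17:00-18:45.
Priya ∩ Leo ∩ Bianca ∩ Sam ∩ Idris: 08:50-12:05, 17:25-18:45.
Summing the common windows: 195 + 80 = 275 minutes.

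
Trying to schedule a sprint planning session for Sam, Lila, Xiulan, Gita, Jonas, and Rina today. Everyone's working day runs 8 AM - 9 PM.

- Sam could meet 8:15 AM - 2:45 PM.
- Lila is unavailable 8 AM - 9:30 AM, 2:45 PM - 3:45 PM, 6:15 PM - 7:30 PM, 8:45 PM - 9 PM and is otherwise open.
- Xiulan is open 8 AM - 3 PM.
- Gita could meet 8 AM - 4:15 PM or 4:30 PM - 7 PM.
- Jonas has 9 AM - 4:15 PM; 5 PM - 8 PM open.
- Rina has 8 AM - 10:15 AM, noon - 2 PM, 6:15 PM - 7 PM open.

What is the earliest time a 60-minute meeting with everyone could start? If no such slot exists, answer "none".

12:00

Sam free: 08:15-14:45.
Lila free: 09:30-14:45, 15:45-18:15, 19:30-20:45 (invert busy blocks within the working day).
Xiulan free: 08:00-15:00.
Gita free: 08:00-16:15, 16:30-19:00.
Jonas free: 09:00-16:15, 17:00-20:00.
Rina free: 08:00-10:15, 12:00-14:00, 18:15-19:00.
Sam ∩ Lila: 09:30-14:45.
Sam ∩ Lila ∩ Xiulan: 09:30-14:45.
Sam ∩ Lila ∩ Xiulan ∩ Gita: 09:30-14:45.
Sam ∩ Lila ∩ Xiulan ∩ Gita ∩ Jonas: 09:30-14:45.
Sam ∩ Lila ∩ Xiulan ∩ Gita ∩ Jonas ∩ Rina: 09:30-10:15, 12:00-14:00.
The first common window of at least 60 minutes is 12:00-14:00, so the earliest start is 12:00.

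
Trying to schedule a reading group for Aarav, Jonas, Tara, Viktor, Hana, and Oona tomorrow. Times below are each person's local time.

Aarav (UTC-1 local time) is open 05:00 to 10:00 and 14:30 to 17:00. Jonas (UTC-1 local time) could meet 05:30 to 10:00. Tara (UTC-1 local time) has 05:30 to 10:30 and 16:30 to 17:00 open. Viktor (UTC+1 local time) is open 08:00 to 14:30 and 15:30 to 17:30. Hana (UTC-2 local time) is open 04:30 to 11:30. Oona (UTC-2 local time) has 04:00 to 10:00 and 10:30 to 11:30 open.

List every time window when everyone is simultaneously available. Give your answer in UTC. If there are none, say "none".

Aarav in UTC: 06:00-11:00, 15:30-18:00 (add 1h to convert from UTC-1).
Jonas in UTC: 06:30-11:00 (add 1h to convert from UTC-1).
Tara in UTC: 06:30-11:30, 17:30-18:00 (add 1h to convert from UTC-1).
Viktor in UTC: 07:00-13:30, 14:30-16:30 (subtract 1h to convert from UTC+1).
Hana in UTC: 06:30-13:30 (add 2h to convert from UTC-2).
Oona in UTC: 06:00-12:00, 12:30-13:30 (add 2h to convert from UTC-2).
Aarav ∩ Jonas: 06:30-11:00.
Aarav ∩ Jonas ∩ Tara: 06:30-11:00.
Aarav ∩ Jonas ∩ Tara ∩ Viktor: 07:00-11:00.
Aarav ∩ Jonas ∩ Tara ∩ Viktor ∩ Hana: 07:00-11:00.
Aarav ∩ Jonas ∩ Tara ∩ Viktor ∩ Hana ∩ Oona: 07:00-11:00.

07:00-11:00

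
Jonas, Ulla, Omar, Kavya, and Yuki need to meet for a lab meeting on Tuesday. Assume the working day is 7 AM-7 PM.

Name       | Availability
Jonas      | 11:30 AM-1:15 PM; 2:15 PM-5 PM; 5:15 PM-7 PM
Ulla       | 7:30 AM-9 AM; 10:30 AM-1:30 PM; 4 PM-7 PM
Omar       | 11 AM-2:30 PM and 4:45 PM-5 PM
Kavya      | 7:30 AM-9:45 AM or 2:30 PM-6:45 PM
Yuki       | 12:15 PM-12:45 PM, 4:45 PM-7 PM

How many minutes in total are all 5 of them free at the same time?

Jonas ∩ Ulla: 11:30-13:15, 16:00-17:00, 17:15-19:00.
Jonas ∩ Ulla ∩ Omar: 11:30-13:15, 16:45-17:00.
Jonas ∩ Ulla ∩ Omar ∩ Kavya: 16:45-17:00.
Jonas ∩ Ulla ∩ Omar ∩ Kavya ∩ Yuki: 16:45-17:00.
Those are the intersection windows.
That's a single block of 15 minutes.

15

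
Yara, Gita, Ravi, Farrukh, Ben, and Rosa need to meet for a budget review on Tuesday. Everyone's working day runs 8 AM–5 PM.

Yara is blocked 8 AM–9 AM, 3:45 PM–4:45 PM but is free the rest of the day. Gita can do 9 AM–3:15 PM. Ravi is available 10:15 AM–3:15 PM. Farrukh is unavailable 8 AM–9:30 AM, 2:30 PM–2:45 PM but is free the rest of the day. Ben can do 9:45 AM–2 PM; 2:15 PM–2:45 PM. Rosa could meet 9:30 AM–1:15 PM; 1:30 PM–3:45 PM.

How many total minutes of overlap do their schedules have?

Yara free: 09:00-15:45, 16:45-17:00 (invert busy blocks within the working day).
Gita free: 09:00-15:15.
Ravi free: 10:15-15:15.
Farrukh free: 09:30-14:30, 14:45-17:00 (invert busy blocks within the working day).
Ben free: 09:45-14:00, 14:15-14:45.
Rosa free: 09:30-13:15, 13:30-15:45.
Yara ∩ Gita: 09:00-15:15.
Yara ∩ Gita ∩ Ravi: 10:15-15:15.
Yara ∩ Gita ∩ Ravi ∩ Farrukh: 10:15-14:30, 14:45-15:15.
Yara ∩ Gita ∩ Ravi ∩ Farrukh ∩ Ben: 10:15-14:00, 14:15-14:30.
Yara ∩ Gita ∩ Ravi ∩ Farrukh ∩ Ben ∩ Rosa: 10:15-13:15, 13:30-14:00, 14:15-14:30.
Summing the common windows: 180 + 30 + 15 = 225 minutes.

225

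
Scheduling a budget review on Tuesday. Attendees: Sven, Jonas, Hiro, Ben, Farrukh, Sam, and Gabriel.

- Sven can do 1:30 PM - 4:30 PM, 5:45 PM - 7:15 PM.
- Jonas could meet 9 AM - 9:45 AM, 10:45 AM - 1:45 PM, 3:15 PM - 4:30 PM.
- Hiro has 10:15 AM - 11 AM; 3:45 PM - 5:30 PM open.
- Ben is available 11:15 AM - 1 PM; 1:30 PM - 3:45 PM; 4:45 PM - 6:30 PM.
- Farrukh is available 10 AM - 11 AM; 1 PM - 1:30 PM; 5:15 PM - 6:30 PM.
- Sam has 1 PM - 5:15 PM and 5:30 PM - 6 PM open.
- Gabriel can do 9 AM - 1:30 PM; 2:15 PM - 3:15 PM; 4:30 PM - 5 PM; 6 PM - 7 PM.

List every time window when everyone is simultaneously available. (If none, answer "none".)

Sven ∩ Jonas: 13:30-13:45, 15:15-16:30.
Sven ∩ Jonas ∩ Hiro: 15:45-16:30.
Sven ∩ Jonas ∩ Hiro ∩ Ben: ∅.
Sven ∩ Jonas ∩ Hiro ∩ Ben ∩ Farrukh: ∅.
Sven ∩ Jonas ∩ Hiro ∩ Ben ∩ Farrukh ∩ Sam: ∅.
Sven ∩ Jonas ∩ Hiro ∩ Ben ∩ Farrukh ∩ Sam ∩ Gabriel: ∅.
There is no time when everyone is free.

none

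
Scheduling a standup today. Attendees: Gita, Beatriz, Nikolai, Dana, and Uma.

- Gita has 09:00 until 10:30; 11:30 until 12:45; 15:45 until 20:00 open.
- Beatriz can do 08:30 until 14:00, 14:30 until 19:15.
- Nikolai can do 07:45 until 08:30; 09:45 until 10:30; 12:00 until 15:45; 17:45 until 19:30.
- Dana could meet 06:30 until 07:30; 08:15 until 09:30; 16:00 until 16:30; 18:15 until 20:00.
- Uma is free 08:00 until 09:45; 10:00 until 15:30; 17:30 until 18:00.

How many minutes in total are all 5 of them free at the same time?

0

Gita ∩ Beatriz: 09:00-10:30, 11:30-12:45, 15:45-19:15.
Gita ∩ Beatriz ∩ Nikolai: 09:45-10:30, 12:00-12:45, 17:45-19:15.
Gita ∩ Beatriz ∩ Nikolai ∩ Dana: 18:15-19:15.
Gita ∩ Beatriz ∩ Nikolai ∩ Dana ∩ Uma: ∅.
There is no time when everyone is free.
There is no common window, so the total is 0 minutes.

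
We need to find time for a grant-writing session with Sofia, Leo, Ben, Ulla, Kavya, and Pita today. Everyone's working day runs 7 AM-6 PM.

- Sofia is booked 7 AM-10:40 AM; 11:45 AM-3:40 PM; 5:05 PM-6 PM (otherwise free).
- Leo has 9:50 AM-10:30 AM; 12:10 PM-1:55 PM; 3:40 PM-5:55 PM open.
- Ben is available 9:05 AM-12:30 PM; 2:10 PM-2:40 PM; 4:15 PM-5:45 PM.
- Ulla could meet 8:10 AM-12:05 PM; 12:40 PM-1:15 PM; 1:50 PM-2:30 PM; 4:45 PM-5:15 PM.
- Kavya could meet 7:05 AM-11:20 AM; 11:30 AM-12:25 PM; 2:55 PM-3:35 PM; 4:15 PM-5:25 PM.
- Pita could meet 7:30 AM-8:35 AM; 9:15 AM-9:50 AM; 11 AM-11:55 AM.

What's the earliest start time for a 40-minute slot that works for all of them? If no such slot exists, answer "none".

none

Sofia free: 10:40-11:45, 15:40-17:05 (invert busy blocks within the working day).
Leo free: 09:50-10:30, 12:10-13:55, 15:40-17:55.
Ben free: 09:05-12:30, 14:10-14:40, 16:15-17:45.
Ulla free: 08:10-12:05, 12:40-13:15, 13:50-14:30, 16:45-17:15.
Kavya free: 07:05-11:20, 11:30-12:25, 14:55-15:35, 16:15-17:25.
Pita free: 07:30-08:35, 09:15-09:50, 11:00-11:55.
Sofia ∩ Leo: 15:40-17:05.
Sofia ∩ Leo ∩ Ben: 16:15-17:05.
Sofia ∩ Leo ∩ Ben ∩ Ulla: 16:45-17:05.
Sofia ∩ Leo ∩ Ben ∩ Ulla ∩ Kavya: 16:45-17:05.
Sofia ∩ Leo ∩ Ben ∩ Ulla ∩ Kavya ∩ Pita: ∅.
There is no time when everyone is free.
No common window is at least 40 minutes long.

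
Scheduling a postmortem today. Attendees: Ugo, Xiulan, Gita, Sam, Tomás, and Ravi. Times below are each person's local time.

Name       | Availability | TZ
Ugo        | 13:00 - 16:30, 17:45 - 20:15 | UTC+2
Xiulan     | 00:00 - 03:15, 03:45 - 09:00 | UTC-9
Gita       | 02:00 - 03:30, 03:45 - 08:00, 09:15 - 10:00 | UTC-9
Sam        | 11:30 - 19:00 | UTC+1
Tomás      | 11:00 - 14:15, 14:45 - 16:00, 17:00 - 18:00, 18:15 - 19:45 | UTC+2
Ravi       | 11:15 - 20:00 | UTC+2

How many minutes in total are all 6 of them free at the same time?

210

Ugo in UTC: 11:00-14:30, 15:45-18:15 (subtract 2h to convert from UTC+2).
Xiulan in UTC: 09:00-12:15, 12:45-18:00 (add 9h to convert from UTC-9).
Gita in UTC: 11:00-12:30, 12:45-17:00, 18:15-19:00 (add 9h to convert from UTC-9).
Sam in UTC: 10:30-18:00 (subtract 1h to convert from UTC+1).
Tomás in UTC: 09:00-12:15, 12:45-14:00, 15:00-16:00, 16:15-17:45 (subtract 2h to convert from UTC+2).
Ravi in UTC: 09:15-18:00 (subtract 2h to convert from UTC+2).
Ugo ∩ Xiulan: 11:00-12:15, 12:45-14:30, 15:45-18:00.
Ugo ∩ Xiulan ∩ Gita: 11:00-12:15, 12:45-14:30, 15:45-17:00.
Ugo ∩ Xiulan ∩ Gita ∩ Sam: 11:00-12:15, 12:45-14:30, 15:45-17:00.
Ugo ∩ Xiulan ∩ Gita ∩ Sam ∩ Tomás: 11:00-12:15, 12:45-14:00, 15:45-16:00, 16:15-17:00.
Ugo ∩ Xiulan ∩ Gita ∩ Sam ∩ Tomás ∩ Ravi: 11:00-12:15, 12:45-14:00, 15:45-16:00, 16:15-17:00.
Summing the common windows: 75 + 75 + 15 + 45 = 210 minutes.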